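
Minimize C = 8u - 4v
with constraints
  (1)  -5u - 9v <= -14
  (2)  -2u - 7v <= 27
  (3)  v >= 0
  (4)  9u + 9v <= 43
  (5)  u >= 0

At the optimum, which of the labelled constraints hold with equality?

(4) and (5)

Extreme points and C = 8u - 4v:
  (14/5, 0) → C = 112/5
  (0, 14/9) → C = -56/9
  (43/9, 0) → C = 344/9
  (0, 43/9) → C = -172/9

The minimum is at (0, 43/9). Substituting into each constraint, equality holds for (4) and (5); the remaining constraints have slack.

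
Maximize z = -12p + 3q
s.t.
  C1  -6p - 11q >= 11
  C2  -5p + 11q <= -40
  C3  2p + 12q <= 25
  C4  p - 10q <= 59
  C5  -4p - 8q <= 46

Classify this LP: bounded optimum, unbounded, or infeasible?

bounded optimum

Corner points and z = -12p + 3q:
  (29/11, -295/121) → z = -4713/121
  (539/71, -365/71) → z = -7563/71
  (-31/14, -65/14) → z = 177/14
  (1/4, -47/8) → z = -165/8
The feasible region has finitely many vertices and no improving ray; the maximum is 177/14 at (-31/14, -65/14).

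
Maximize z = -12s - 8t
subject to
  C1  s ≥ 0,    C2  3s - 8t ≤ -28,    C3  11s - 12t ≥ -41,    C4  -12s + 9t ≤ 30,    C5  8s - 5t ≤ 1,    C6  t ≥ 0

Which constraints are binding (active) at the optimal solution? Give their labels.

Vertices and z = -12s - 8t:
  (4/23, 82/23) → z = -704/23
  (148/49, 227/49) → z = -3592/49
  (1/5, 18/5) → z = -156/5
  (217/41, 339/41) → z = -5316/41

The maximum is at (4/23, 82/23). Substituting into each constraint, equality holds for C2 and C4; the remaining constraints have slack.

C2 and C4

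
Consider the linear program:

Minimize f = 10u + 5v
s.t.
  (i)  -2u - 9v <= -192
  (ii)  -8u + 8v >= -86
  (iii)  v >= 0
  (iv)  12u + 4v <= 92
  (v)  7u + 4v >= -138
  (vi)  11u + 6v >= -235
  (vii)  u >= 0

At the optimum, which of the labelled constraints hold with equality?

(i) and (vii)

Feasible corners and f = 10u + 5v:
  (3/5, 106/5) → f = 112
  (0, 64/3) → f = 320/3
  (0, 23) → f = 115

The minimum is at (0, 64/3). Substituting into each constraint, equality holds for (i) and (vii); the remaining constraints have slack.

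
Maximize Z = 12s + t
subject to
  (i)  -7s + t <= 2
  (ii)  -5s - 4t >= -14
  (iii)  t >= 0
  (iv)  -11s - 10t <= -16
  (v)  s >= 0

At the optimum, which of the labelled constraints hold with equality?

(ii) and (iii)

Corner points and Z = 12s + t:
  (2/11, 36/11) → Z = 60/11
  (0, 2) → Z = 2
  (14/5, 0) → Z = 168/5
  (16/11, 0) → Z = 192/11
  (0, 8/5) → Z = 8/5

The maximum is at (14/5, 0). Substituting into each constraint, equality holds for (ii) and (iii); the remaining constraints have slack.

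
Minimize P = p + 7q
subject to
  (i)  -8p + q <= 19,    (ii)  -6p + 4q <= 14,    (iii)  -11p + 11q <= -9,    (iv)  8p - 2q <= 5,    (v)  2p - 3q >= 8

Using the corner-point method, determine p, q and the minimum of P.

p = -43/8, q = -24, minimum P = -1387/8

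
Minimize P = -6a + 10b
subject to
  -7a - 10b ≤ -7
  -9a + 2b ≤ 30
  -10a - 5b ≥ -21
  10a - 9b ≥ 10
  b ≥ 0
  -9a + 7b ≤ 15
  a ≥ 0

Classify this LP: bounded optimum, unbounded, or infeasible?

Vertices and P = -6a + 10b:
  (1, 0) → P = -6
  (239/140, 11/14) → P = -167/70
  (21/10, 0) → P = -63/5
The feasible region has finitely many vertices and no improving ray; the minimum is -63/5 at (21/10, 0).

bounded optimum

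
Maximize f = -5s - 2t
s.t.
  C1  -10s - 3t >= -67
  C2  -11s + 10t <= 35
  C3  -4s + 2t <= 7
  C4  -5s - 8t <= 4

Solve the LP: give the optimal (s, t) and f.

s = -32/21, t = 19/42, maximum f = 47/7

Vertices and f = -5s - 2t:
  (565/133, 1087/133) → f = -4999/133
  (548/65, -75/13) → f = -398/13
  (0, 7/2) → f = -7
  (-32/21, 19/42) → f = 47/7

At the optimal vertex, -4s + 2t = 7 and -5s - 8t = 4.
Solving simultaneously gives s = -32/21, t = 19/42.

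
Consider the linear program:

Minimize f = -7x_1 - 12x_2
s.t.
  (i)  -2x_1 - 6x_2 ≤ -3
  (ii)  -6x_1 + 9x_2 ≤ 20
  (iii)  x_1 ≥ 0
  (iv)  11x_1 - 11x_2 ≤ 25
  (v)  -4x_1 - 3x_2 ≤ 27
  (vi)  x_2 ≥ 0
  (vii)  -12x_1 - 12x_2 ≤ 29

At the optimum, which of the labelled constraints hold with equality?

Extreme points and f = -7x_1 - 12x_2:
  (0, 1/2) → f = -6
  (3/2, 0) → f = -21/2
  (0, 20/9) → f = -80/3
  (445/33, 370/33) → f = -7555/33
  (25/11, 0) → f = -175/11

The minimum is at (445/33, 370/33). Substituting into each constraint, equality holds for (ii) and (iv); the remaining constraints have slack.

(ii) and (iv)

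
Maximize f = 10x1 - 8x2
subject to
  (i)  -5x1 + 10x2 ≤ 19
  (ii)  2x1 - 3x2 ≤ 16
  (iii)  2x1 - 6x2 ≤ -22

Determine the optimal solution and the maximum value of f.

Corner points and f = 10x1 - 8x2:
  (217/5, 118/5) → f = 1226/5
  (53/5, 36/5) → f = 242/5
  (27, 38/3) → f = 506/3

The binding constraints are -5x1 + 10x2 = 19 and 2x1 - 3x2 = 16.
Solving simultaneously gives x1 = 217/5, x2 = 118/5.

x1 = 217/5, x2 = 118/5, maximum f = 1226/5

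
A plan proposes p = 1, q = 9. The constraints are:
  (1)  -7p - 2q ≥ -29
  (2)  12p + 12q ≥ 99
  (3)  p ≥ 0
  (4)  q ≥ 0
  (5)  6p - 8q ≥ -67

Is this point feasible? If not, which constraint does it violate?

feasible

(1): -25 ≥ -29 ✓
(2): 120 ≥ 99 ✓
(3): 1 ≥ 0 ✓
(4): 9 ≥ 0 ✓
(5): -66 ≥ -67 ✓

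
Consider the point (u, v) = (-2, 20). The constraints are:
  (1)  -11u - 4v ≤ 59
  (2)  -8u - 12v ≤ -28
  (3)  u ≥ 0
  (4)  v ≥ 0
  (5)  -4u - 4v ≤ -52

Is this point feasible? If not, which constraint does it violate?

not feasible — violates (3)

Constraint (3): u = -2, which is not ≥ 0. All other constraints are satisfied.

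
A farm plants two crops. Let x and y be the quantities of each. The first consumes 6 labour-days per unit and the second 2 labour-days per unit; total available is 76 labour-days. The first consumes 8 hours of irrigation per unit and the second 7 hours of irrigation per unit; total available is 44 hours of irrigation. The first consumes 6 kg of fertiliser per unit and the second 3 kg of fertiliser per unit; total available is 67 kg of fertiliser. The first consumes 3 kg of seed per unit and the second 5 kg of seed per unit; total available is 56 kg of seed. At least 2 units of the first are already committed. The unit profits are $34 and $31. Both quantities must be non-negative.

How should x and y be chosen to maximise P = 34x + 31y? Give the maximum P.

x = 2, y = 4, maximum P = 192

Corner points and P = 34x + 31y:
  (11/2, 0) → P = 187
  (2, 0) → P = 68
  (2, 4) → P = 192

At the optimal vertex, 8x + 7y = 44 and x = 2.
Solving simultaneously gives x = 2, y = 4.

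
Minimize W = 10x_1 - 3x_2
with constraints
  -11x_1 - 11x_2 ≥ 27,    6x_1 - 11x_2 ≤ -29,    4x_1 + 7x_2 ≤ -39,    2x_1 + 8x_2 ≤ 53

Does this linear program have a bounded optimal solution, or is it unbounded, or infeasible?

unbounded

From the feasible point (-316/43, -59/43), moving in the direction (-8, 2) keeps every constraint satisfied while W decreases without bound.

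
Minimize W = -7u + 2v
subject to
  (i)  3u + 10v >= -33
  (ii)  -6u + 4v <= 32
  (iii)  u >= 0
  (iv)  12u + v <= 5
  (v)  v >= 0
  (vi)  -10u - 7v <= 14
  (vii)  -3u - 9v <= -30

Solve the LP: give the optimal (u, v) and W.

Corner points and W = -7u + 2v:
  (0, 5) → W = 10
  (0, 10/3) → W = 20/3
  (1/7, 23/7) → W = 39/7

At the optimal vertex, 12u + v = 5 and -3u - 9v = -30.
Solving simultaneously gives u = 1/7, v = 23/7.

u = 1/7, v = 23/7, minimum W = 39/7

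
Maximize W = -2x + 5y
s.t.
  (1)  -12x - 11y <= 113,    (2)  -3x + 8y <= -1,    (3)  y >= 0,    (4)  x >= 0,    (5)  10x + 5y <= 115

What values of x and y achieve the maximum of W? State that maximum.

Vertices and W = -2x + 5y:
  (1/3, 0) → W = -2/3
  (185/19, 67/19) → W = -35/19
  (23/2, 0) → W = -23

The binding constraints are -3x + 8y = -1 and y = 0.
Solving simultaneously gives x = 1/3, y = 0.

x = 1/3, y = 0, maximum W = -2/3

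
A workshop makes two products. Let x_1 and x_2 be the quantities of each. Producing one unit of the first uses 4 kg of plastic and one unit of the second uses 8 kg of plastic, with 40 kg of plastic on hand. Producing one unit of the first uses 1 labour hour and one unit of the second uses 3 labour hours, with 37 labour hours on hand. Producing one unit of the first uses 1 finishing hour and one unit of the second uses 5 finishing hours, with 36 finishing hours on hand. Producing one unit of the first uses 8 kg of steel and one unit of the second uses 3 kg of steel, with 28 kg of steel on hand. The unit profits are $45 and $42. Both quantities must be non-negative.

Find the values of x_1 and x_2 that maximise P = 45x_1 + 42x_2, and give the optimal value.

Corner points and P = 45x_1 + 42x_2:
  (0, 0) → P = 0
  (0, 5) → P = 210
  (7/2, 0) → P = 315/2
  (2, 4) → P = 258

The binding constraints are 4x_1 + 8x_2 = 40 and 8x_1 + 3x_2 = 28.
Solving simultaneously gives x_1 = 2, x_2 = 4.

x_1 = 2, x_2 = 4, maximum P = 258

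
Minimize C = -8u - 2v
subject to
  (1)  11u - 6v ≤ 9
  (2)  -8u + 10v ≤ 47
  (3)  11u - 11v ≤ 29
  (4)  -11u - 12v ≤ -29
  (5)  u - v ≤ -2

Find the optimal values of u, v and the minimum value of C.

u = 6, v = 19/2, minimum C = -67

Vertices and C = -8u - 2v:
  (6, 19/2) → C = -67
  (21/5, 31/5) → C = -46
  (-137/103, 749/206) → C = 347/103
  (5/23, 51/23) → C = -142/23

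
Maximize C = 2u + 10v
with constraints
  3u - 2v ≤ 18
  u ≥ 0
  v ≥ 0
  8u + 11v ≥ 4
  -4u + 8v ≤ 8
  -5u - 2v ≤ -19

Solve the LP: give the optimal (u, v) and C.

The optimum lies where 3u - 2v = 18 and -4u + 8v = 8.
Solving simultaneously gives u = 10, v = 6.

u = 10, v = 6, maximum C = 80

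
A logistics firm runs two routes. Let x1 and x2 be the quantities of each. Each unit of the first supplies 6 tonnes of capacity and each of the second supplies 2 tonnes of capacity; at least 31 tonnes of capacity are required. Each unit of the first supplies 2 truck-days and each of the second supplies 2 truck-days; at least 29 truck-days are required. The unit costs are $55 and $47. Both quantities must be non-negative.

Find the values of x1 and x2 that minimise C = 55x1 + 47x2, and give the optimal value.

Corner points and C = 55x1 + 47x2:
  (0, 31/2) → C = 1457/2
  (29/2, 0) → C = 1595/2
  (1/2, 14) → C = 1371/2
The feasible region is unbounded (it extends along (0, 1), (1, 0)), but C strictly increases along every unbounded feasible direction, so there is no improving ray and the minimum is attained at a vertex.

At the optimal vertex, 6x1 + 2x2 = 31 and 2x1 + 2x2 = 29.
Solving simultaneously gives x1 = 1/2, x2 = 14.

x1 = 1/2, x2 = 14, minimum C = 1371/2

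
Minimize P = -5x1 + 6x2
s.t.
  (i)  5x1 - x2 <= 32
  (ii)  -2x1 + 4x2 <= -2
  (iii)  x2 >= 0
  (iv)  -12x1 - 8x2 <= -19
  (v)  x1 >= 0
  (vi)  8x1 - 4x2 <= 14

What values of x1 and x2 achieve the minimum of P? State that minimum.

Corner points and P = -5x1 + 6x2:
  (23/16, 7/32) → P = -47/8
  (2, 1/2) → P = -7
  (19/12, 0) → P = -95/12
  (7/4, 0) → P = -35/4

x1 = 7/4, x2 = 0, minimum P = -35/4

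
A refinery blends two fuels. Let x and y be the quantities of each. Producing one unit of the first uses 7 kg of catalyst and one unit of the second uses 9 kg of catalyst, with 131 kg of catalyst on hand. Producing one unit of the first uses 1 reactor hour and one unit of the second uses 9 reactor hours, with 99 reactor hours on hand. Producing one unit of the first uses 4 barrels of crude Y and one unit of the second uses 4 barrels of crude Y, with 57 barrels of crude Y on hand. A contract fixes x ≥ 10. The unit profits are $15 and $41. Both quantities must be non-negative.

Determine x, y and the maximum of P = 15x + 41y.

x = 10, y = 17/4, maximum P = 1297/4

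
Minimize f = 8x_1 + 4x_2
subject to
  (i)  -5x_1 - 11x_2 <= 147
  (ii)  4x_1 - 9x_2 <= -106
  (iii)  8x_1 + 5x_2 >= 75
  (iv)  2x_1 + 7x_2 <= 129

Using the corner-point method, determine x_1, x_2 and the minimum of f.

x_1 = -60/23, x_2 = 441/23, minimum f = 1284/23

Vertices and f = 8x_1 + 4x_2:
  (145/92, 287/23) → f = 1438/23
  (419/46, 364/23) → f = 3132/23
  (-60/23, 441/23) → f = 1284/23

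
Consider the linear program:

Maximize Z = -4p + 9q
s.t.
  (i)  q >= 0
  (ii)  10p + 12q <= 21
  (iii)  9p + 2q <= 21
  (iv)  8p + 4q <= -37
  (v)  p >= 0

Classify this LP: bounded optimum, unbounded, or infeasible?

The boundaries q = 0 and 10p + 12q = 21 meet at (21/10, 0), but that point violates 8p + 4q ≤ -37. Every candidate vertex is excluded by some other constraint, so the feasible region is empty.

infeasible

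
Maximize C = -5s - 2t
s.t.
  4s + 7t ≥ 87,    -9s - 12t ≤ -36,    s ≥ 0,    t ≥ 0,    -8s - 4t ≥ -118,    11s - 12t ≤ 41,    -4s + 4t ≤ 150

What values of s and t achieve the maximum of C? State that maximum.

Extreme points and C = -5s - 2t:
  (0, 87/7) → C = -174/7
  (1331/125, 793/125) → C = -8241/125
  (0, 59/2) → C = -59
  (79/7, 97/14) → C = -492/7

At the optimal vertex, 4s + 7t = 87 and s = 0.
Solving simultaneously gives s = 0, t = 87/7.

s = 0, t = 87/7, maximum C = -174/7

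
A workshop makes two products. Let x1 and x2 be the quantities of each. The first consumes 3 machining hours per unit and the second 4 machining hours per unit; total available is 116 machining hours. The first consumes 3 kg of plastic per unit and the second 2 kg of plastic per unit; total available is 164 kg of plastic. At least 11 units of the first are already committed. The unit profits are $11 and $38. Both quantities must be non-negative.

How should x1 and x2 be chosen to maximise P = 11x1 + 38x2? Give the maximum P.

Feasible corners and P = 11x1 + 38x2:
  (116/3, 0) → P = 1276/3
  (11, 0) → P = 121
  (11, 83/4) → P = 1819/2

The optimum lies where 3x1 + 4x2 = 116 and x1 = 11.
Solving simultaneously gives x1 = 11, x2 = 83/4.

x1 = 11, x2 = 83/4, maximum P = 1819/2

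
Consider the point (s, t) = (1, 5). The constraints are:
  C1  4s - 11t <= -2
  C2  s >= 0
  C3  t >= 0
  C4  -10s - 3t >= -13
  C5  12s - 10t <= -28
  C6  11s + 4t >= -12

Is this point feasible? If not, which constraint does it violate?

Constraint C4: -10s - 3t = -25, which is not ≥ -13. All other constraints are satisfied.

not feasible — violates C4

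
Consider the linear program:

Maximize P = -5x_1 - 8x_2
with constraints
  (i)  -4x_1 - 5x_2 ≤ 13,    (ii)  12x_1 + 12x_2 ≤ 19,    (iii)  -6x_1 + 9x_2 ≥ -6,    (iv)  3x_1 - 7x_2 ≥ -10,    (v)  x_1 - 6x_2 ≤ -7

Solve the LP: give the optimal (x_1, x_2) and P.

At the optimal vertex, 3x_1 - 7x_2 = -10 and x_1 - 6x_2 = -7.
Solving simultaneously gives x_1 = -1, x_2 = 1.

x_1 = -1, x_2 = 1, maximum P = -3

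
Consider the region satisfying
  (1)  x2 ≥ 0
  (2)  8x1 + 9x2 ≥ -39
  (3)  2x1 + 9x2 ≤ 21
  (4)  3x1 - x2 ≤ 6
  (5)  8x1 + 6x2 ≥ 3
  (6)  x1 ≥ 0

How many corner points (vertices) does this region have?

Of the 15 pairwise boundary intersections, those satisfying every inequality are:
  (2, 0)
  (3/8, 0)
  (75/29, 51/29)
  (0, 7/3)
  (0, 1/2)

5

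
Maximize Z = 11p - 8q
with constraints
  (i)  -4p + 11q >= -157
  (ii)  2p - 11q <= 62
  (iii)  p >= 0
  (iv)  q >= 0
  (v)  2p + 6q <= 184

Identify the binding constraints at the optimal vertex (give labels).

(i) and (v)

Extreme points and Z = 11p - 8q:
  (95/2, 3) → Z = 997/2
  (1483/23, 211/23) → Z = 14625/23
  (31, 0) → Z = 341
  (0, 0) → Z = 0
  (0, 92/3) → Z = -736/3

The maximum is at (1483/23, 211/23). Substituting into each constraint, equality holds for (i) and (v); the remaining constraints have slack.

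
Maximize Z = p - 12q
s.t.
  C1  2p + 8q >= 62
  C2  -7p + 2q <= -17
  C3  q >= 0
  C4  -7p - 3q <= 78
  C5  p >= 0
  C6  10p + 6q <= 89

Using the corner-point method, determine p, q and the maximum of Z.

Feasible corners and Z = p - 12q:
  (13/3, 20/3) → Z = -227/3
  (5, 13/2) → Z = -73
  (140/31, 453/62) → Z = -2578/31

p = 5, q = 13/2, maximum Z = -73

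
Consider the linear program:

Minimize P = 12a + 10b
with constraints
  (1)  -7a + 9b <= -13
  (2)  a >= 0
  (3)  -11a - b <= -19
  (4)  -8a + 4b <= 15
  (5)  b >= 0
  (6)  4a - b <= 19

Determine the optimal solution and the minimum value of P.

a = 13/7, b = 0, minimum P = 156/7

Extreme points and P = 12a + 10b:
  (13/7, 0) → P = 156/7
  (158/29, 81/29) → P = 2706/29
  (19/4, 0) → P = 57

At the optimal vertex, -7a + 9b = -13 and b = 0.
Solving simultaneously gives a = 13/7, b = 0.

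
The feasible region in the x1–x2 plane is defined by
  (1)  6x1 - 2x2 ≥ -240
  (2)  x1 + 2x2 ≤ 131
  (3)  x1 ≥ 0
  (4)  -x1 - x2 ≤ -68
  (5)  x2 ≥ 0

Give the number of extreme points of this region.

3

Intersecting each pair of boundary lines and keeping only the points that satisfy every inequality leaves:
  (5, 63)
  (131, 0)
  (68, 0)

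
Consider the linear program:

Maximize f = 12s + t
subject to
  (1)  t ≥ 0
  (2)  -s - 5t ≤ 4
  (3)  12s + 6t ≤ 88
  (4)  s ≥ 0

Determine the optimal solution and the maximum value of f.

s = 22/3, t = 0, maximum f = 88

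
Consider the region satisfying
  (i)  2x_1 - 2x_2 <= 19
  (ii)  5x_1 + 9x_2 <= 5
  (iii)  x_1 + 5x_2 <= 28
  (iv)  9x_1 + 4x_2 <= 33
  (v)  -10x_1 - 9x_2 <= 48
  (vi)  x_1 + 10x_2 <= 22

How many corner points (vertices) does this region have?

The feasible vertices (each the meet of two boundaries and inside every other half-plane) are:
  (71/13, -105/26)
  (75/38, -143/19)
  (277/61, -120/61)
  (-148/41, 105/41)
  (-678/91, 268/91)

5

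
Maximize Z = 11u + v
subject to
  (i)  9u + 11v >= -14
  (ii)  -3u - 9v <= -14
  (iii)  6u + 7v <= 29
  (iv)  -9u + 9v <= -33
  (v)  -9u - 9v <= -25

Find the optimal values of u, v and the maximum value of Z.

Extreme points and Z = 11u + v:
  (163/33, -1/11) → Z = 1790/33
  (47/12, 1/4) → Z = 130/3
  (164/39, 7/13) → Z = 1825/39

The optimum lies where -3u - 9v = -14 and 6u + 7v = 29.
Solving simultaneously gives u = 163/33, v = -1/11.

u = 163/33, v = -1/11, maximum Z = 1790/33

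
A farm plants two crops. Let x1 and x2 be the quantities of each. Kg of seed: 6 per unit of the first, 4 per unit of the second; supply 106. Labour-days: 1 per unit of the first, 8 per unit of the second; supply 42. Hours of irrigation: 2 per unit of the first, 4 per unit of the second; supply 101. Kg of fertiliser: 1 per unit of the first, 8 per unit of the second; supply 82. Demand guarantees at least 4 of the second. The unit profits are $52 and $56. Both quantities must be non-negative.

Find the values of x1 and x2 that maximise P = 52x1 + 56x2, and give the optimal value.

Extreme points and P = 52x1 + 56x2:
  (0, 21/4) → P = 294
  (0, 4) → P = 224
  (10, 4) → P = 744

x1 = 10, x2 = 4, maximum P = 744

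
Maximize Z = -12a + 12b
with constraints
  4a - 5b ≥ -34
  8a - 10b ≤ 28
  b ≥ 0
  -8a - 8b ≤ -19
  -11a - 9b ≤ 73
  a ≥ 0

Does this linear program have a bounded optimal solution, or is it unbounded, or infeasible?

bounded optimum

Extreme points and Z = -12a + 12b:
  (0, 34/5) → Z = 408/5
  (7/2, 0) → Z = -42
  (19/8, 0) → Z = -57/2
  (0, 19/8) → Z = 57/2
The feasible region has finitely many vertices and no improving ray; the maximum is 408/5 at (0, 34/5).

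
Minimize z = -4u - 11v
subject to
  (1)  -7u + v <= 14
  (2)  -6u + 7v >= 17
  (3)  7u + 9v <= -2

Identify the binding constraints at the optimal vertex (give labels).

Corner points and z = -4u - 11v:
  (-81/43, 35/43) → z = -61/43
  (-64/35, 6/5) → z = -206/35
  (-167/103, 107/103) → z = -509/103

The minimum is at (-64/35, 6/5). Substituting into each constraint, equality holds for (1) and (3); the remaining constraints have slack.

(1) and (3)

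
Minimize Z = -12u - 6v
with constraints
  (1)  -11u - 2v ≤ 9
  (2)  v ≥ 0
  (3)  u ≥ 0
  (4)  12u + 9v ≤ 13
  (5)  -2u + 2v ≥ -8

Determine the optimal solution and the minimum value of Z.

u = 13/12, v = 0, minimum Z = -13

Vertices and Z = -12u - 6v:
  (0, 0) → Z = 0
  (13/12, 0) → Z = -13
  (0, 13/9) → Z = -26/3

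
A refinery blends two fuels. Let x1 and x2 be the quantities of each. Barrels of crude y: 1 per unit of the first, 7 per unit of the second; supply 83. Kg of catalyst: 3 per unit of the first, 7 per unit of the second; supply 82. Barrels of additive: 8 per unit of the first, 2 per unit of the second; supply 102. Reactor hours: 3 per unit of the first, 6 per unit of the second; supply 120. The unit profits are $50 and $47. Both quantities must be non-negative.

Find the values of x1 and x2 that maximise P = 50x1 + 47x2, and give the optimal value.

Corner points and P = 50x1 + 47x2:
  (0, 0) → P = 0
  (0, 82/7) → P = 3854/7
  (51/4, 0) → P = 1275/2
  (11, 7) → P = 879

x1 = 11, x2 = 7, maximum P = 879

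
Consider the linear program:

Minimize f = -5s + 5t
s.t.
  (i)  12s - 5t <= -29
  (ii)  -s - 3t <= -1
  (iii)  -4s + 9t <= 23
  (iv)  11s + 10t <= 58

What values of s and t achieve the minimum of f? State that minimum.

Feasible corners and f = -5s + 5t:
  (-2, 1) → f = 15
  (-73/44, 20/11) → f = 765/44
  (-20/7, 9/7) → f = 145/7

s = -2, t = 1, minimum f = 15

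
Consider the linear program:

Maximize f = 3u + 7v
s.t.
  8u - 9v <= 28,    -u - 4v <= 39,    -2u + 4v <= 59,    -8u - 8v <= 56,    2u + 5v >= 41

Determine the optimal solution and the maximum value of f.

u = 643/14, v = 264/7, maximum f = 5625/14

Feasible corners and f = 3u + 7v:
  (643/14, 264/7) → f = 5625/14
  (509/58, 136/29) → f = 3431/58
  (-131/18, 100/9) → f = 1007/18

At the optimal vertex, 8u - 9v = 28 and -2u + 4v = 59.
Solving simultaneously gives u = 643/14, v = 264/7.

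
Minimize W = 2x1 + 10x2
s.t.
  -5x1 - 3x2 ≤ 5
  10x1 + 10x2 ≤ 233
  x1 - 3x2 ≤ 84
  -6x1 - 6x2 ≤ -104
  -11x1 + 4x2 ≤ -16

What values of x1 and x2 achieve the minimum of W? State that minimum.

The binding constraints are x1 - 3x2 = 84 and -6x1 - 6x2 = -104.
Solving simultaneously gives x1 = 34, x2 = -50/3.

x1 = 34, x2 = -50/3, minimum W = -296/3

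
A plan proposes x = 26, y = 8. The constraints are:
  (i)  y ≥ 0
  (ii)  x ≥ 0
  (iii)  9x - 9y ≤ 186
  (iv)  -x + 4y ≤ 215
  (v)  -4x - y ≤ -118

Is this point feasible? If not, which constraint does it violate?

not feasible — violates (v)

Constraint (v): -4x - y = -112, which is not ≤ -118. All other constraints are satisfied.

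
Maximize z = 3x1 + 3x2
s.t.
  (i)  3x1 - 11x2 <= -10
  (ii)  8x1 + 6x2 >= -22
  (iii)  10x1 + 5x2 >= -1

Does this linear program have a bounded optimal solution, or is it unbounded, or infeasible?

unbounded

From the feasible point (-61/125, 97/125), moving in the direction (-5, 10) keeps every constraint satisfied while z increases without bound.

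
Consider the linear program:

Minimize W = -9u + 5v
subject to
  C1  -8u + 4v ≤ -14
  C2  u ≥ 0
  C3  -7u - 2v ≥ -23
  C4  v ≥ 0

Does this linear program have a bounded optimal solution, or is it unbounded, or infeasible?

Feasible corners and W = -9u + 5v:
  (30/11, 43/22) → W = -325/22
  (7/4, 0) → W = -63/4
  (23/7, 0) → W = -207/7
The feasible region has finitely many vertices and no improving ray; the minimum is -207/7 at (23/7, 0).

bounded optimum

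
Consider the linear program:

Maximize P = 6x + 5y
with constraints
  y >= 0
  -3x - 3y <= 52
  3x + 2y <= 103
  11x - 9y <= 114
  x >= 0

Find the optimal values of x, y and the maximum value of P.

x = 0, y = 103/2, maximum P = 515/2

The binding constraints are 3x + 2y = 103 and x = 0.
Solving simultaneously gives x = 0, y = 103/2.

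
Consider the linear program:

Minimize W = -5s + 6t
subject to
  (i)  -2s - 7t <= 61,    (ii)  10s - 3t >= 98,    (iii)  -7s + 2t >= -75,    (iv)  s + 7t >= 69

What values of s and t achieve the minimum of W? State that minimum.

Extreme points and W = -5s + 6t:
  (29, 64) → W = 239
  (893/73, 592/73) → W = -913/73
  (13, 8) → W = -17

s = 13, t = 8, minimum W = -17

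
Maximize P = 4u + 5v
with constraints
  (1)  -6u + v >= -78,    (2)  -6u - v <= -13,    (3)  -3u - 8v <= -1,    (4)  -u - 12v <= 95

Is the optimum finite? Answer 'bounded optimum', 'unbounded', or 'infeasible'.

unbounded

From the feasible point (625/51, -76/17), moving in the direction (-1, 6) keeps every constraint satisfied while P increases without bound.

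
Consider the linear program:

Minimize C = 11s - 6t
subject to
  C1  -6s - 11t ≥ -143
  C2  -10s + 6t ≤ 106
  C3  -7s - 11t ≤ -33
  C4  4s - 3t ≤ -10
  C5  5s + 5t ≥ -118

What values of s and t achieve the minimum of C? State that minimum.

s = -121/19, t = 134/19, minimum C = -2135/19

Feasible corners and C = 11s - 6t:
  (-154/73, 1033/73) → C = -7892/73
  (319/62, 316/31) → C = -283/62
  (-121/19, 134/19) → C = -2135/19
  (-11/65, 202/65) → C = -1333/65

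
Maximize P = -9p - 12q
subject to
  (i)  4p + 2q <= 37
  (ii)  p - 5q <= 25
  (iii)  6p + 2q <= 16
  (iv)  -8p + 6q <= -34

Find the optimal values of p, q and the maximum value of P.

Corner points and P = -9p - 12q:
  (65/16, -67/16) → P = 219/16
  (10/17, -83/17) → P = 906/17
  (41/13, -19/13) → P = -141/13

p = 10/17, q = -83/17, maximum P = 906/17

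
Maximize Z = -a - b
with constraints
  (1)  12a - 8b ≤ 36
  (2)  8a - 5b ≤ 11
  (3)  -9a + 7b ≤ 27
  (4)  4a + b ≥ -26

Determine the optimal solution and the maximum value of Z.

a = -17/4, b = -9, maximum Z = 53/4

Feasible corners and Z = -a - b:
  (212/11, 315/11) → Z = -527/11
  (-17/4, -9) → Z = 53/4
  (-209/37, -126/37) → Z = 335/37

The binding constraints are 8a - 5b = 11 and 4a + b = -26.
Solving simultaneously gives a = -17/4, b = -9.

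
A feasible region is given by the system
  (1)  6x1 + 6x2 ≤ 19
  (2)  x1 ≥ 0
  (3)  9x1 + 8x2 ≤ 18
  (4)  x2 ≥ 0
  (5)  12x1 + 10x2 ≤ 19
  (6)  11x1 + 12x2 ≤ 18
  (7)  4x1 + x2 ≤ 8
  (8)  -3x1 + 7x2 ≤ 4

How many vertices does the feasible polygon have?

5

Of the 28 pairwise boundary intersections, those satisfying every inequality are:
  (0, 0)
  (0, 4/7)
  (19/12, 0)
  (24/17, 7/34)
  (78/113, 98/113)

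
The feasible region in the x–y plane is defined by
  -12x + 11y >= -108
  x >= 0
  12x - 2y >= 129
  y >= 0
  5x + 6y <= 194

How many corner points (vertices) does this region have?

The feasible vertices (each the meet of two boundaries and inside every other half-plane) are:
  (401/36, 7/3)
  (2782/127, 1788/127)
  (581/41, 1683/82)

3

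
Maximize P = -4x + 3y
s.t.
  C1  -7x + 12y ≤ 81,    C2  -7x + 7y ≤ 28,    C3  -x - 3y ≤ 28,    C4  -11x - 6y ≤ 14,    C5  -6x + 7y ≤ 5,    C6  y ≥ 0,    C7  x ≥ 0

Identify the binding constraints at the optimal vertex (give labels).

Feasible corners and P = -4x + 3y:
  (507/23, 451/23) → P = -675/23
  (0, 5/7) → P = 15/7
  (0, 0) → P = 0
The feasible region is unbounded (it extends along (12, 7), (1, 0)), but P strictly decreases along every unbounded feasible direction, so there is no improving ray and the maximum is attained at a vertex.

The maximum is at (0, 5/7). Substituting into each constraint, equality holds for C5 and C7; the remaining constraints have slack.

C5 and C7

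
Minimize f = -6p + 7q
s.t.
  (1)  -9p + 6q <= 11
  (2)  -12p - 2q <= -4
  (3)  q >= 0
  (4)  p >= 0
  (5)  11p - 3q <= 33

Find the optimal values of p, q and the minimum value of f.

p = 3, q = 0, minimum f = -18

Feasible corners and f = -6p + 7q:
  (1/45, 28/15) → f = 194/15
  (77/13, 418/39) → f = 1540/39
  (1/3, 0) → f = -2
  (3, 0) → f = -18

The optimum lies where q = 0 and 11p - 3q = 33.
Solving simultaneously gives p = 3, q = 0.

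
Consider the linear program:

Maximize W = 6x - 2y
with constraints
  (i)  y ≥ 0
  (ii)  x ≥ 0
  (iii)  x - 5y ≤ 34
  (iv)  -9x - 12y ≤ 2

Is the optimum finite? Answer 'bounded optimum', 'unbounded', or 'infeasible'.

From the feasible point (0, 0), moving in the direction (5, 1) keeps every constraint satisfied while W increases without bound.

unbounded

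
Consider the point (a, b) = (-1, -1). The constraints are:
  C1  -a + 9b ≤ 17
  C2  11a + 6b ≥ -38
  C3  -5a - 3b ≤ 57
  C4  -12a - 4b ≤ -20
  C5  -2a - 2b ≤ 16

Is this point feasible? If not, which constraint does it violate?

not feasible — violates C4

Constraint C4: -12a - 4b = 16, which is not ≤ -20. All other constraints are satisfied.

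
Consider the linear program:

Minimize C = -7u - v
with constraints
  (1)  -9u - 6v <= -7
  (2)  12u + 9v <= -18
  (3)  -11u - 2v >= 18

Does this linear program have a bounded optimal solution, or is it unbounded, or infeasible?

infeasible

The boundaries -9u - 6v = -7 and 12u + 9v = -18 meet at (19, -82/3), but that point violates -11u - 2v ≥ 18. Every candidate vertex is excluded by some other constraint, so the feasible region is empty.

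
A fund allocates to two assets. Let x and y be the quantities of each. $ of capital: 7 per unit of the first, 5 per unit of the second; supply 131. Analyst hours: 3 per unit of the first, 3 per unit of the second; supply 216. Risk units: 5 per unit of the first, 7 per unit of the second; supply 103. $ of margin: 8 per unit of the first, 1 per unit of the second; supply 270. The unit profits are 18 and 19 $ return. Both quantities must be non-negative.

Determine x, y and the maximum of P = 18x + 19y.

Feasible corners and P = 18x + 19y:
  (0, 0) → P = 0
  (0, 103/7) → P = 1957/7
  (131/7, 0) → P = 2358/7
  (67/4, 11/4) → P = 1415/4

The optimum lies where 7x + 5y = 131 and 5x + 7y = 103.
Solving simultaneously gives x = 67/4, y = 11/4.

x = 67/4, y = 11/4, maximum P = 1415/4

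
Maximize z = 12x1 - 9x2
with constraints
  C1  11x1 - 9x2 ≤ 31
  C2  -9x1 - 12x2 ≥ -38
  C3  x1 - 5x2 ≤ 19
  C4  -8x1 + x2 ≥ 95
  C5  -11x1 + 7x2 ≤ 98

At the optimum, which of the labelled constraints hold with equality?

C3 and C4

Feasible corners and z = 12x1 - 9x2:
  (-38/3, -19/3) → z = -95
  (-623/48, -307/48) → z = -1571/16
  (-63/5, -29/5) → z = -99

The maximum is at (-38/3, -19/3). Substituting into each constraint, equality holds for C3 and C4; the remaining constraints have slack.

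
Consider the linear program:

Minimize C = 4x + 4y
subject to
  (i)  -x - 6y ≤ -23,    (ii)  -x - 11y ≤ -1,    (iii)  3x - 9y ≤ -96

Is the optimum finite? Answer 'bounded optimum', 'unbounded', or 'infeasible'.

unbounded

From the feasible point (-41/3, 55/9), moving in the direction (-6, 1) keeps every constraint satisfied while C decreases without bound.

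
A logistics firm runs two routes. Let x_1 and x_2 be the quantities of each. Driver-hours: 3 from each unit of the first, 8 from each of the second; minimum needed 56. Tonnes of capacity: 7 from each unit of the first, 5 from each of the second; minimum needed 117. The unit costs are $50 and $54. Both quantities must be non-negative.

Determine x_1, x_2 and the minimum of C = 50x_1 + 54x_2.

x_1 = 16, x_2 = 1, minimum C = 854

Extreme points and C = 50x_1 + 54x_2:
  (0, 117/5) → C = 6318/5
  (56/3, 0) → C = 2800/3
  (16, 1) → C = 854
The feasible region is unbounded (it extends along (0, 1), (1, 0)), but C strictly increases along every unbounded feasible direction, so there is no improving ray and the minimum is attained at a vertex.

The binding constraints are 3x_1 + 8x_2 = 56 and 7x_1 + 5x_2 = 117.
Solving simultaneously gives x_1 = 16, x_2 = 1.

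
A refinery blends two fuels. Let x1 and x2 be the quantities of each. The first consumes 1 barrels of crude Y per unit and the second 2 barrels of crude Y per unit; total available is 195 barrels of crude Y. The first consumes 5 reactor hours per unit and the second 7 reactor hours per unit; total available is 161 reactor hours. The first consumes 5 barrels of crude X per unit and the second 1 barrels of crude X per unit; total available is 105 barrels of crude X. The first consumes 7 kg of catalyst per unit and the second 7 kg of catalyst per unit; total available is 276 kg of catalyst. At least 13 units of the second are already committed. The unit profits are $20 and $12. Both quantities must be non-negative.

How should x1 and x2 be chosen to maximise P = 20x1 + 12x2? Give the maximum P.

x1 = 14, x2 = 13, maximum P = 436

Feasible corners and P = 20x1 + 12x2:
  (0, 23) → P = 276
  (0, 13) → P = 156
  (14, 13) → P = 436

At the optimal vertex, 5x1 + 7x2 = 161 and x2 = 13.
Solving simultaneously gives x1 = 14, x2 = 13.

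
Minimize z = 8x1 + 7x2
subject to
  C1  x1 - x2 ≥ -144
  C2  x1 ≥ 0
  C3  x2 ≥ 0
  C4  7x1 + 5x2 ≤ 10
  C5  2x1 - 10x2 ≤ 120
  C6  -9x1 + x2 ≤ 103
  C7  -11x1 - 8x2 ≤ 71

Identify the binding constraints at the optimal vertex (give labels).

Corner points and z = 8x1 + 7x2:
  (0, 0) → z = 0
  (0, 2) → z = 14
  (10/7, 0) → z = 80/7

The minimum is at (0, 0). Substituting into each constraint, equality holds for C2 and C3; the remaining constraints have slack.

C2 and C3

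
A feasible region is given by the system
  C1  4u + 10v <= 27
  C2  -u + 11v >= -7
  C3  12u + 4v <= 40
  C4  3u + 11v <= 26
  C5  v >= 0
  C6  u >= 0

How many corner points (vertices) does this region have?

Intersecting each pair of boundary lines and keeping only the points that satisfy every inequality leaves:
  (73/26, 41/26)
  (37/14, 23/14)
  (10/3, 0)
  (0, 26/11)
  (0, 0)

5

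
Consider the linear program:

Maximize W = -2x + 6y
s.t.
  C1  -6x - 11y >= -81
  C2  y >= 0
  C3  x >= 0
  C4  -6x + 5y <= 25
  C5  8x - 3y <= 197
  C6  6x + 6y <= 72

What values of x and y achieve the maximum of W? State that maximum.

x = 65/48, y = 53/8, maximum W = 889/24

At the optimal vertex, -6x - 11y = -81 and -6x + 5y = 25.
Solving simultaneously gives x = 65/48, y = 53/8.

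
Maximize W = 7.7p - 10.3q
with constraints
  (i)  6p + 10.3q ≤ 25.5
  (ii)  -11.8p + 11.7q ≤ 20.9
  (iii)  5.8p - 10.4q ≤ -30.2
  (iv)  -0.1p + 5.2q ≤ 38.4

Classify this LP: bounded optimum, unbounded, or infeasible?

infeasible

The boundaries 6p + 10.3q = 25.5 and -11.8p + 11.7q = 20.9 meet at (4154/9587, 21315/9587), but that point violates 5.8p - 10.4q ≤ -30.2. Every candidate vertex is excluded by some other constraint, so the feasible region is empty.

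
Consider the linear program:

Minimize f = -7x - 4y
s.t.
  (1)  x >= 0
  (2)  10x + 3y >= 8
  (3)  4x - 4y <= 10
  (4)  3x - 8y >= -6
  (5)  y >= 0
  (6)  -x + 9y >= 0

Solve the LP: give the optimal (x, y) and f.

Feasible corners and f = -7x - 4y:
  (46/89, 84/89) → f = -658/89
  (24/31, 8/93) → f = -536/93
  (26/5, 27/10) → f = -236/5
  (45/16, 5/16) → f = -335/16

At the optimal vertex, 4x - 4y = 10 and 3x - 8y = -6.
Solving simultaneously gives x = 26/5, y = 27/10.

x = 26/5, y = 27/10, minimum f = -236/5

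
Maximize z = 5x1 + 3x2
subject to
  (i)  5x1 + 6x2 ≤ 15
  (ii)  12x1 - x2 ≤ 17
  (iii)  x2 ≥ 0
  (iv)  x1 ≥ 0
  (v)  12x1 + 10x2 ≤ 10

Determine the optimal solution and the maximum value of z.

Corner points and z = 5x1 + 3x2:
  (0, 0) → z = 0
  (5/6, 0) → z = 25/6
  (0, 1) → z = 3

At the optimal vertex, x2 = 0 and 12x1 + 10x2 = 10.
Solving simultaneously gives x1 = 5/6, x2 = 0.

x1 = 5/6, x2 = 0, maximum z = 25/6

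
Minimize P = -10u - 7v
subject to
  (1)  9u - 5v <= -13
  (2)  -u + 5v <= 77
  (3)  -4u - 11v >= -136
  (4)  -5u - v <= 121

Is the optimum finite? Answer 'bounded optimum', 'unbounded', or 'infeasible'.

bounded optimum

Vertices and P = -10u - 7v:
  (537/119, 1276/119) → P = -14302/119
  (-309/17, -512/17) → P = 6674/17
  (-167/31, 444/31) → P = -1438/31
  (-341/13, 132/13) → P = 2486/13
The feasible region has finitely many vertices and no improving ray; the minimum is -14302/119 at (537/119, 1276/119).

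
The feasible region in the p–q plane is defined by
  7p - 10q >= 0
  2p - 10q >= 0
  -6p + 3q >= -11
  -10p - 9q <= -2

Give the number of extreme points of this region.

3

Pairwise boundary intersections that survive every other constraint:
  (55/27, 11/27)
  (10/59, 2/59)
  (5/4, -7/6)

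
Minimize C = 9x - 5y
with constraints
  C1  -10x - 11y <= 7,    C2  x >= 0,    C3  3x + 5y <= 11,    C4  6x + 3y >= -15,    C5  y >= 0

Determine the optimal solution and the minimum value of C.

Feasible corners and C = 9x - 5y:
  (0, 11/5) → C = -11
  (0, 0) → C = 0
  (11/3, 0) → C = 33

The optimum lies where x = 0 and 3x + 5y = 11.
Solving simultaneously gives x = 0, y = 11/5.

x = 0, y = 11/5, minimum C = -11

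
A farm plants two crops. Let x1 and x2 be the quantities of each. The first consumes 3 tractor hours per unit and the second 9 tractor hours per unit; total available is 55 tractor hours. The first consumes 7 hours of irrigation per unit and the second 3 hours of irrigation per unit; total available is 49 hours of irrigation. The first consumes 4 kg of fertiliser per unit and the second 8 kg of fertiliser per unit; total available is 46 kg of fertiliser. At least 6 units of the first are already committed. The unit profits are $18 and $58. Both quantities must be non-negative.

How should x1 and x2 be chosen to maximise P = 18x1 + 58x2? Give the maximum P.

Vertices and P = 18x1 + 58x2:
  (7, 0) → P = 126
  (6, 0) → P = 108
  (6, 7/3) → P = 730/3

The optimum lies where 7x1 + 3x2 = 49 and x1 = 6.
Solving simultaneously gives x1 = 6, x2 = 7/3.

x1 = 6, x2 = 7/3, maximum P = 730/3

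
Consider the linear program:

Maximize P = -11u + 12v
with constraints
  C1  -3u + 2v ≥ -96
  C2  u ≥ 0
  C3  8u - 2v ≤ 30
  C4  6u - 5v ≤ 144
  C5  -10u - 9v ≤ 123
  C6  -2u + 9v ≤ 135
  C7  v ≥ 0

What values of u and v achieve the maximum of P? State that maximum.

Corner points and P = -11u + 12v:
  (0, 15) → P = 180
  (0, 0) → P = 0
  (135/17, 285/17) → P = 1935/17
  (15/4, 0) → P = -165/4

u = 0, v = 15, maximum P = 180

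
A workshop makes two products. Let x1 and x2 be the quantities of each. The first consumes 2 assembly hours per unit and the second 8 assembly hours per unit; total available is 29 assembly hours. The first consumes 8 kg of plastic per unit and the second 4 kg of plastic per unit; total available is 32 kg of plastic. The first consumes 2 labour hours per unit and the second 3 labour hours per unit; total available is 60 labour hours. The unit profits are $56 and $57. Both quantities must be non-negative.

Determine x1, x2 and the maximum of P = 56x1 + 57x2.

x1 = 5/2, x2 = 3, maximum P = 311

Vertices and P = 56x1 + 57x2:
  (0, 0) → P = 0
  (0, 29/8) → P = 1653/8
  (4, 0) → P = 224
  (5/2, 3) → P = 311

At the optimal vertex, 2x1 + 8x2 = 29 and 8x1 + 4x2 = 32.
Solving simultaneously gives x1 = 5/2, x2 = 3.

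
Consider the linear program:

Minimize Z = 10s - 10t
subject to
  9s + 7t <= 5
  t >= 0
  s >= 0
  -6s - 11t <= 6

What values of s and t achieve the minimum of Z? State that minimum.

s = 0, t = 5/7, minimum Z = -50/7

Feasible corners and Z = 10s - 10t:
  (5/9, 0) → Z = 50/9
  (0, 5/7) → Z = -50/7
  (0, 0) → Z = 0

The binding constraints are 9s + 7t = 5 and s = 0.
Solving simultaneously gives s = 0, t = 5/7.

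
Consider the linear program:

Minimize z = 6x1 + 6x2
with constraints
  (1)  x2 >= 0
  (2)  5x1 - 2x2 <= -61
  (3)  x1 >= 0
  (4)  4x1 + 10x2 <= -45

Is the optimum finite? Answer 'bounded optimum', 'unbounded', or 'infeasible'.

The boundaries x2 = 0 and 5x1 - 2x2 = -61 meet at (-61/5, 0), but that point violates x1 ≥ 0. Every candidate vertex is excluded by some other constraint, so the feasible region is empty.

infeasible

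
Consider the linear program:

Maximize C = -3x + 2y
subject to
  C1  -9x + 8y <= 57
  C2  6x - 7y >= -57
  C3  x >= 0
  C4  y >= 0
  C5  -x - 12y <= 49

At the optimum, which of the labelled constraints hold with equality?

C1 and C3

Corner points and C = -3x + 2y:
  (19/5, 57/5) → C = 57/5
  (0, 57/8) → C = 57/4
  (0, 0) → C = 0
The feasible region is unbounded (it extends along (7, 6), (1, 0)), but C strictly decreases along every unbounded feasible direction, so there is no improving ray and the maximum is attained at a vertex.

The maximum is at (0, 57/8). Substituting into each constraint, equality holds for C1 and C3; the remaining constraints have slack.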